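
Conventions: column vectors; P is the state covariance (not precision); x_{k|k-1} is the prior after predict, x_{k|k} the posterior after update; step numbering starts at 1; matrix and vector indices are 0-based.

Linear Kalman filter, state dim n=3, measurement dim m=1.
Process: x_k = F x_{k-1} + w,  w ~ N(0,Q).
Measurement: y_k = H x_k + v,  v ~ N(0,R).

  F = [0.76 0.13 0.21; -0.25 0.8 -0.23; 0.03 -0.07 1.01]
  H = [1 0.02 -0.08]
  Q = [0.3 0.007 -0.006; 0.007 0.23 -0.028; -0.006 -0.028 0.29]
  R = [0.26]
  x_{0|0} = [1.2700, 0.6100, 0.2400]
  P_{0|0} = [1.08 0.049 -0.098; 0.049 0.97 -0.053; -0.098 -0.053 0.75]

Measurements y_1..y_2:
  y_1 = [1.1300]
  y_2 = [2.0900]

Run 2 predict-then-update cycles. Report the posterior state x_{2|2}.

x_post = [1.7018, -0.2607, 0.4799]

step 1: x^-=[1.0949, 0.1153, 0.2378]  P^-=[0.9488 -0.0904 0.0844; -0.0904 0.9466 -0.2809; 0.0844 -0.2809 1.0621]  S=[1.1997]  K=[0.7837; -0.0408; -0.0051]  nu=[0.0518]  x^+=[1.1355, 0.1132, 0.2375]  P^+=[0.2119 -0.0520 0.0893; -0.0520 0.9446 -0.2811; 0.0893 -0.2811 1.0621]
step 2: x^-=[0.9276, -0.2480, 0.2661]  P^-=[0.4881 -0.0754 0.2544; -0.0754 1.0385 -0.5862; 0.2544 -0.5862 1.4237]  S=[0.7158]  K=[0.6514; -0.0108; 0.1799]  nu=[1.1887]  x^+=[1.7018, -0.2607, 0.4799]  P^+=[0.1844 -0.0704 0.1705; -0.0704 1.0384 -0.5848; 0.1705 -0.5848 1.4005]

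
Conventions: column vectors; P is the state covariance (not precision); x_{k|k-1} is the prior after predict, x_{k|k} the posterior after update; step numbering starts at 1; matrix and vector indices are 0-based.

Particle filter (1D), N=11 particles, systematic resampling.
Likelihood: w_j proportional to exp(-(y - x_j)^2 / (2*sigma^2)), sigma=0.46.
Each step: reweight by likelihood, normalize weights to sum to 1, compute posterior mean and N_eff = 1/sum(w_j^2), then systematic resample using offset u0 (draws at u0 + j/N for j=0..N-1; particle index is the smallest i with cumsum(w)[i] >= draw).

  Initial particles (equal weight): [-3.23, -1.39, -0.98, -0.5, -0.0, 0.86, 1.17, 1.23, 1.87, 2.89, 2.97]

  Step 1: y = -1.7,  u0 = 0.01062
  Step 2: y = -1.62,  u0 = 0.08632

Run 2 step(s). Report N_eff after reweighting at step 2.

N_eff = 10.0902

step 1: w=[0.0035, 0.7058, 0.2602, 0.0295, 0.0010, 0.0000, 0.0000, 0.0000, 0.0000, 0.0000, 0.0000]  mean=-1.2622  Neff=1.7643  idx=[1, 1, 1, 1, 1, 1, 1, 1, 2, 2, 2]
step 2: w=[0.1076, 0.1076, 0.1076, 0.1076, 0.1076, 0.1076, 0.1076, 0.1076, 0.0463, 0.0463, 0.0463]  mean=-1.3330  Neff=10.0902  idx=[0, 1, 2, 3, 4, 5, 5, 6, 7, 8, 10]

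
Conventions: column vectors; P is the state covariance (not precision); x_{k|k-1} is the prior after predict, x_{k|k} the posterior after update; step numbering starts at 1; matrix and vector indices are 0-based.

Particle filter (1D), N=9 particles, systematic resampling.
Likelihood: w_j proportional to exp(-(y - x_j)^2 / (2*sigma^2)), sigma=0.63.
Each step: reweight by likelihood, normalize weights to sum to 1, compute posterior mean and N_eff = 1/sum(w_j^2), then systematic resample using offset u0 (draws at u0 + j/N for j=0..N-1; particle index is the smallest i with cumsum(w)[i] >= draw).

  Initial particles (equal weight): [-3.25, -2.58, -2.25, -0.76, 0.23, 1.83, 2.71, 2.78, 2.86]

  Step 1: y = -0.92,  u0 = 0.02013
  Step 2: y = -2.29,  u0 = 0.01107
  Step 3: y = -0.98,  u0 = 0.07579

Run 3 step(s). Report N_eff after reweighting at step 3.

step 1: w=[0.0008, 0.0240, 0.0830, 0.7464, 0.1457, 0.0001, 0.0000, 0.0000, 0.0000]  mean=-0.7850  Neff=1.7069  idx=[1, 3, 3, 3, 3, 3, 3, 3, 4]
step 2: w=[0.7102, 0.0414, 0.0414, 0.0414, 0.0414, 0.0414, 0.0414, 0.0414, 0.0003]  mean=-2.0522  Neff=1.9368  idx=[0, 0, 0, 0, 0, 0, 0, 2, 5]
step 3: w=[0.0184, 0.0184, 0.0184, 0.0184, 0.0184, 0.0184, 0.0184, 0.4356, 0.4356]  mean=-0.9945  Neff=2.6190  idx=[4, 7, 7, 7, 7, 8, 8, 8, 8]

N_eff = 2.6190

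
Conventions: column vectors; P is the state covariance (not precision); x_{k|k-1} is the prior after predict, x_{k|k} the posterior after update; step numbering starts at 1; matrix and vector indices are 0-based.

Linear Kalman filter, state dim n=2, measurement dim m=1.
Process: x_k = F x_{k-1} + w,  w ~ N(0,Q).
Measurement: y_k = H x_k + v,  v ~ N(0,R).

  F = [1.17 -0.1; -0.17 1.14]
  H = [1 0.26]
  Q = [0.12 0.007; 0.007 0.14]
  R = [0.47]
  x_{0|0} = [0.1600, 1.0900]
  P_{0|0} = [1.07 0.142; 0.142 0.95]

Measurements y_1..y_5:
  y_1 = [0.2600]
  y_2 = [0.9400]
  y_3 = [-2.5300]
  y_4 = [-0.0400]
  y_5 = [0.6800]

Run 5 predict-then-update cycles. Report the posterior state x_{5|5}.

x_post = [-0.4933, 1.4842]

step 1: x^-=[0.0782, 1.2154]  P^-=[1.5610 -0.1223; -0.1223 1.3505]  S=[2.0587]  K=[0.7428; 0.1111]  nu=[-0.1342]  x^+=[-0.0215, 1.2005]  P^+=[0.4251 -0.2923; -0.2923 1.3251]
step 2: x^-=[-0.1452, 1.3722]  P^-=[0.7836 -0.6234; -0.6234 1.9876]  S=[1.0638]  K=[0.5842; -0.1002]  nu=[0.7284]  x^+=[0.2804, 1.2992]  P^+=[0.4205 -0.5611; -0.5611 1.9769]
step 3: x^-=[0.1981, 1.4334]  P^-=[0.8467 -1.0600; -1.0600 2.9389]  S=[0.9642]  K=[0.5923; -0.3069]  nu=[-3.1008]  x^+=[-1.6385, 2.3849]  P^+=[0.5084 -0.8847; -0.8847 2.8481]
step 4: x^-=[-2.1556, 2.9973]  P^-=[1.0515 -1.6139; -1.6139 4.1990]  S=[0.9661]  K=[0.6540; -0.5405]  nu=[1.3362]  x^+=[-1.2816, 2.2751]  P^+=[0.6382 -1.2724; -1.2724 3.9168]
step 5: x^-=[-1.7270, 2.8115]  P^-=[1.3306 -2.2852; -2.2852 5.7419]  S=[1.0004]  K=[0.7361; -0.7920]  nu=[1.6760]  x^+=[-0.4933, 1.4842]  P^+=[0.7885 -1.7020; -1.7020 5.1144]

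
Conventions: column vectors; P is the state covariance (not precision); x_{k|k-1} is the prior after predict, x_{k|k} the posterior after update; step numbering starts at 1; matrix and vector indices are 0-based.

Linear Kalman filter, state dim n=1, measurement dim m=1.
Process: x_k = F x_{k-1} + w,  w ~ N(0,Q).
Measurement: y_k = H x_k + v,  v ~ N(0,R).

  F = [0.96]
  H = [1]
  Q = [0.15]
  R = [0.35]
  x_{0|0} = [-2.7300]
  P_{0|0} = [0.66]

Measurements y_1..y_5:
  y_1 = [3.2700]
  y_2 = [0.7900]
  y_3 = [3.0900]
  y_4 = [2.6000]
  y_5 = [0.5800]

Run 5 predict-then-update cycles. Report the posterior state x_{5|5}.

x_post = [1.4244]

step 1: x^-=[-2.6208]  P^-=[0.7583]  S=[1.1083]  K=[0.6842]  nu=[5.8908]  x^+=[1.4096]  P^+=[0.2395]
step 2: x^-=[1.3532]  P^-=[0.3707]  S=[0.7207]  K=[0.5144]  nu=[-0.5632]  x^+=[1.0635]  P^+=[0.1800]
step 3: x^-=[1.0210]  P^-=[0.3159]  S=[0.6659]  K=[0.4744]  nu=[2.0690]  x^+=[2.0025]  P^+=[0.1660]
step 4: x^-=[1.9224]  P^-=[0.3030]  S=[0.6530]  K=[0.4640]  nu=[0.6776]  x^+=[2.2368]  P^+=[0.1624]
step 5: x^-=[2.1474]  P^-=[0.2997]  S=[0.6497]  K=[0.4613]  nu=[-1.5674]  x^+=[1.4244]  P^+=[0.1614]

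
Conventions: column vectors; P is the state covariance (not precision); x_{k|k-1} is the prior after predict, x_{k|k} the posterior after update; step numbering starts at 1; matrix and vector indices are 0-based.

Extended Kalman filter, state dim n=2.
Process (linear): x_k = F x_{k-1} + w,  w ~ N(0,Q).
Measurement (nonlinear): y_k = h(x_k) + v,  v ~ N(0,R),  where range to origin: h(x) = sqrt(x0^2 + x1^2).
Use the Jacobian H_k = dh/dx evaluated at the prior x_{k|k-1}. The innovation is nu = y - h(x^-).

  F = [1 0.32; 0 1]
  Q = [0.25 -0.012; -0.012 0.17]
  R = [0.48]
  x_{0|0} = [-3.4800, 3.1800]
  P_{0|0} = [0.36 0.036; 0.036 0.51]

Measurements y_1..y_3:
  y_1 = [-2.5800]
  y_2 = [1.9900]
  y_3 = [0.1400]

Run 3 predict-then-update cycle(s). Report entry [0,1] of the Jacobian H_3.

step 1: x^-=[-2.4624, 3.1800]  P^-=[0.6853 0.1872; 0.1872 0.6800]  H_jac=[-0.6122 0.7907]  S=[0.9807]  K=[-0.2769; 0.4314]  nu=[-6.6019]  x^+=[-0.6345, 0.3322]  P^+=[0.6101 0.3043; 0.3043 0.4975]
step 2: x^-=[-0.5282, 0.3322]  P^-=[1.1058 0.4515; 0.4515 0.6675]  H_jac=[-0.8465 0.5324]  S=[1.0545]  K=[-0.6596; -0.0254]  nu=[1.3660]  x^+=[-1.4293, 0.2975]  P^+=[0.6470 0.4339; 0.4339 0.6668]
step 3: x^-=[-1.3340, 0.2975]  P^-=[1.2429 0.6352; 0.6352 0.8368]  H_jac=[-0.9760 0.2177]  S=[1.4337]  K=[-0.7497; -0.3054]  nu=[-1.2268]  x^+=[-0.4143, 0.6722]  P^+=[0.4372 0.3070; 0.3070 0.7031]

H_jac[0,1] = 0.2177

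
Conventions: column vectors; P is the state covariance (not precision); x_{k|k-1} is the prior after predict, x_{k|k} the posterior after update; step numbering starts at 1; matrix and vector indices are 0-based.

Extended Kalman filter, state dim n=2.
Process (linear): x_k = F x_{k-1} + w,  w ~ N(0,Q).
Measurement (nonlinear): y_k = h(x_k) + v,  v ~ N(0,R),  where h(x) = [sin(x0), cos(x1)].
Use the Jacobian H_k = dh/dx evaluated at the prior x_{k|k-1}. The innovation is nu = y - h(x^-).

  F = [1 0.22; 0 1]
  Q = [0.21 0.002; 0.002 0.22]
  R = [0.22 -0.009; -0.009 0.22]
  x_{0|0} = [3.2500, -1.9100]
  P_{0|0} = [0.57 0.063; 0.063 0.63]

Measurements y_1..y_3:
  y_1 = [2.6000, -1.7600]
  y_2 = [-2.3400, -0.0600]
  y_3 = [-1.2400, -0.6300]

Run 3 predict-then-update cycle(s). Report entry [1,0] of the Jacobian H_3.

H_jac[1,0] = 0.0000

step 1: x^-=[2.8298, -1.9100]  P^-=[0.8382 0.2036; 0.2036 0.8500]  H_jac=[-0.9518 0.0000; 0.0000 0.9430]  S=[0.9793 -0.1917; -0.1917 0.9759]  K=[-0.8072 0.0382; -0.0385 0.8138]  nu=[2.2932, -1.4273]  x^+=[0.9243, -3.1599]  P^+=[0.1869 0.0166; 0.0166 0.1902]
step 2: x^-=[0.2292, -3.1599]  P^-=[0.4134 0.0605; 0.0605 0.4102]  H_jac=[0.9739 0.0000; 0.0000 -0.0183]  S=[0.6121 -0.0101; -0.0101 0.2201]  K=[0.6582 0.0251; 0.0957 -0.0297]  nu=[-2.5672, 0.9398]  x^+=[-1.4369, -3.4335]  P^+=[0.1485 0.0219; 0.0219 0.4044]
step 3: x^-=[-2.1923, -3.4335]  P^-=[0.3877 0.1129; 0.1129 0.6244]  H_jac=[-0.5823 0.0000; 0.0000 -0.2877]  S=[0.3514 0.0099; 0.0099 0.2717]  K=[-0.6396 -0.0962; -0.1685 -0.6551]  nu=[-0.4270, 0.3277]  x^+=[-1.9507, -3.5762]  P^+=[0.2402 0.0535; 0.0535 0.4956]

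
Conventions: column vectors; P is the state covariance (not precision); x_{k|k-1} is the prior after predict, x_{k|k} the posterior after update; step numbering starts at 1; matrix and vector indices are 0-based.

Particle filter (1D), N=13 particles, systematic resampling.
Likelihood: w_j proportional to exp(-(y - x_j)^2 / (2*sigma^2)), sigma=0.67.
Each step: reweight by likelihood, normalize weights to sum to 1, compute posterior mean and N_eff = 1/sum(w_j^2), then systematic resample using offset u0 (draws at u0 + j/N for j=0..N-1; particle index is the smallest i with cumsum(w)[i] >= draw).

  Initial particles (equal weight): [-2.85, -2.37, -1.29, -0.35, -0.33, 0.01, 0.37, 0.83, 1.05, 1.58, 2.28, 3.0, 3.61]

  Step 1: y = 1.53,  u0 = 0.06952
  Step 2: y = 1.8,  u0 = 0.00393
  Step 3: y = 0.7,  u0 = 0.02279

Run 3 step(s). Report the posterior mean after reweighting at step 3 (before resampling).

post_mean = 1.1846

step 1: w=[0.0000, 0.0000, 0.0000, 0.0059, 0.0064, 0.0230, 0.0672, 0.1743, 0.2328, 0.3001, 0.1608, 0.0271, 0.0024]  mean=1.3409  Neff=4.8464  idx=[6, 7, 7, 8, 8, 8, 9, 9, 9, 9, 10, 10, 11]
step 2: w=[0.0129, 0.0441, 0.0441, 0.0673, 0.0673, 0.0673, 0.1193, 0.1193, 0.1193, 0.1193, 0.0974, 0.0974, 0.0253]  mean=1.5635  Neff=10.6249  idx=[0, 2, 3, 4, 6, 6, 7, 8, 8, 9, 9, 10, 11]
step 3: w=[0.1324, 0.1467, 0.1304, 0.1304, 0.0631, 0.0631, 0.0631, 0.0631, 0.0631, 0.0631, 0.0631, 0.0093, 0.0093]  mean=1.1846  Neff=9.8932  idx=[0, 0, 1, 1, 2, 2, 3, 4, 5, 6, 7, 9, 10]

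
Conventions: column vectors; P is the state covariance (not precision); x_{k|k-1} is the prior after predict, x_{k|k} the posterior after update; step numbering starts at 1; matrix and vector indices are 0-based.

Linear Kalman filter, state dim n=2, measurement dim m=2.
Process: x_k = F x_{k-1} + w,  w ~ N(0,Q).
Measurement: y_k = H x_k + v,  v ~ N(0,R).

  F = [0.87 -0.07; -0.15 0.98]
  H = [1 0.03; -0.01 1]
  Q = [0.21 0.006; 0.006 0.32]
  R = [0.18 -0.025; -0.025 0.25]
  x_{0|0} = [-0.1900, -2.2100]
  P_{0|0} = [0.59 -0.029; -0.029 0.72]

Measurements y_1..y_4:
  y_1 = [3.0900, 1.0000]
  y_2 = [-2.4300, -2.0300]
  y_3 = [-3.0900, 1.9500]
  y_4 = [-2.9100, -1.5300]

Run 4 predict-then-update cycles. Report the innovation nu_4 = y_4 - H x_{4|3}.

innov = [-1.0056, -2.6601]

step 1: x^-=[-0.0106, -2.1373]  P^-=[0.6636 -0.1454; -0.1454 1.0333]  S=[0.8358 -0.1460; -0.1460 1.2863]  K=[0.7836 -0.0293; 0.0037 0.8049]  nu=[3.1647, 3.1372]  x^+=[2.3776, 0.3995]  P^+=[0.1426 -0.0255; -0.0255 0.2009]
step 2: x^-=[2.0406, 0.0349]  P^-=[0.3220 -0.0484; -0.0484 0.5236]  S=[0.4996 -0.0609; -0.0609 0.7746]  K=[0.6396 -0.0163; 0.0172 0.6779]  nu=[-4.4716, -2.0445]  x^+=[-0.7863, -1.4282]  P^+=[0.1161 -0.0189; -0.0189 0.1689]
step 3: x^-=[-0.5841, -1.2817]  P^-=[0.3010 -0.0371; -0.0371 0.4904]  S=[0.4792 -0.0504; -0.0504 0.7411]  K=[0.6246 -0.0116; 0.0231 0.6637]  nu=[-2.4675, 3.2258]  x^+=[-2.1628, 0.8024]  P^+=[0.1132 -0.0174; -0.0174 0.1652]
step 4: x^-=[-1.9378, 1.1107]  P^-=[0.2986 -0.0351; -0.0351 0.4863]  S=[0.4770 -0.0485; -0.0485 0.7370]  K=[0.6228 -0.0107; 0.0243 0.6619]  nu=[-1.0056, -2.6601]  x^+=[-2.5355, -0.6743]  P^+=[0.1129 -0.0171; -0.0171 0.1647]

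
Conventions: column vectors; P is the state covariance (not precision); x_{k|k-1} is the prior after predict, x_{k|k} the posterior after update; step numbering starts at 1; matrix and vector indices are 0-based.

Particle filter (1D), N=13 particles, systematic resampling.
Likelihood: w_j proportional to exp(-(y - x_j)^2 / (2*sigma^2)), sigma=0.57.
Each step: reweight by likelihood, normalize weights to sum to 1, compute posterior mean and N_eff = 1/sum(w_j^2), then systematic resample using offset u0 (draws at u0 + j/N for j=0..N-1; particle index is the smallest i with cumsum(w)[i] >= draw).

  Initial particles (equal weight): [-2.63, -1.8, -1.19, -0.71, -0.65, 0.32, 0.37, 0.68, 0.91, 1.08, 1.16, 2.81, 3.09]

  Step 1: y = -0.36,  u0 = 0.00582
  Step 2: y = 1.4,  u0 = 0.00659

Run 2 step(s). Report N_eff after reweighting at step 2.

N_eff = 3.3695

step 1: w=[0.0001, 0.0122, 0.1028, 0.2459, 0.2608, 0.1457, 0.1307, 0.0562, 0.0248, 0.0122, 0.0085, 0.0000, 0.0000]  mean=-0.3099  Neff=5.5088  idx=[1, 2, 3, 3, 3, 4, 4, 4, 4, 5, 6, 6, 7]
step 2: w=[0.0000, 0.0000, 0.0010, 0.0010, 0.0010, 0.0015, 0.0015, 0.0015, 0.0015, 0.1634, 0.1922, 0.1922, 0.4429]  mean=0.4895  Neff=3.3695  idx=[7, 9, 9, 10, 10, 11, 11, 11, 12, 12, 12, 12, 12]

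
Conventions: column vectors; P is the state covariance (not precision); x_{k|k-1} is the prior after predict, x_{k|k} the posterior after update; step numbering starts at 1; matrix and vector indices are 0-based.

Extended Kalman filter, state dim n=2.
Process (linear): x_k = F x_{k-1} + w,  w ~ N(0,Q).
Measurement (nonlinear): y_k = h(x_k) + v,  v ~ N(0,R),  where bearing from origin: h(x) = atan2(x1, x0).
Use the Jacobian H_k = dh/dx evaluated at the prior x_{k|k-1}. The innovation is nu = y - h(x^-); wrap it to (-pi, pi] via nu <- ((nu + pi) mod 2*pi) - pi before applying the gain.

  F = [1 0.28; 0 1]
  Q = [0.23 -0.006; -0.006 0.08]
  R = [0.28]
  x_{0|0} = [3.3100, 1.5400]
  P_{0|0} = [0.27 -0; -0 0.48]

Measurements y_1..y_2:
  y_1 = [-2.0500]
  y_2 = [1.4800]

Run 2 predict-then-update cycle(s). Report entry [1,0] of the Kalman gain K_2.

step 1: x^-=[3.7412, 1.5400]  P^-=[0.5376 0.1284; 0.1284 0.5600]  H_jac=[-0.0941 0.2286]  S=[0.3085]  K=[-0.0688; 0.3758]  nu=[-2.4405]  x^+=[3.9092, 0.6230]  P^+=[0.5362 0.1364; 0.1364 0.5164]
step 2: x^-=[4.0836, 0.6230]  P^-=[0.8830 0.2750; 0.2750 0.5964]  H_jac=[-0.0365 0.2393]  S=[0.3105]  K=[0.1081; 0.4273]  nu=[1.3286]  x^+=[4.2273, 1.1907]  P^+=[0.8794 0.2606; 0.2606 0.5397]

K[1,0] = 0.4273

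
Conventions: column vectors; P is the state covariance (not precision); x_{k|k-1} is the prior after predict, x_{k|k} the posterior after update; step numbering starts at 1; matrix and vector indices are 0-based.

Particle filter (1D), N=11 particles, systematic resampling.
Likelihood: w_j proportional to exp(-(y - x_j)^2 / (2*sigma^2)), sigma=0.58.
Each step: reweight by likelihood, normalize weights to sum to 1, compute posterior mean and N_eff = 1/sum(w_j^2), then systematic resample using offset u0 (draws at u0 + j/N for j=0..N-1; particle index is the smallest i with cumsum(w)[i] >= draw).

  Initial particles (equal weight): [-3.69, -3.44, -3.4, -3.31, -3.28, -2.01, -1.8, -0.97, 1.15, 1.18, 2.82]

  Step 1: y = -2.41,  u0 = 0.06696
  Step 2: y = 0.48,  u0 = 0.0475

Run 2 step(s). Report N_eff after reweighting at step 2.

step 1: w=[0.0342, 0.0807, 0.0910, 0.1171, 0.1268, 0.3078, 0.2246, 0.0179, 0.0000, 0.0000, 0.0000]  mean=-2.5567  Neff=5.2293  idx=[1, 2, 3, 4, 4, 5, 5, 5, 6, 6, 6]
step 2: w=[0.0000, 0.0000, 0.0000, 0.0000, 0.0000, 0.0614, 0.0614, 0.0614, 0.2720, 0.2720, 0.2720]  mean=-1.8387  Neff=4.2882  idx=[5, 7, 8, 8, 8, 9, 9, 9, 10, 10, 10]

N_eff = 4.2882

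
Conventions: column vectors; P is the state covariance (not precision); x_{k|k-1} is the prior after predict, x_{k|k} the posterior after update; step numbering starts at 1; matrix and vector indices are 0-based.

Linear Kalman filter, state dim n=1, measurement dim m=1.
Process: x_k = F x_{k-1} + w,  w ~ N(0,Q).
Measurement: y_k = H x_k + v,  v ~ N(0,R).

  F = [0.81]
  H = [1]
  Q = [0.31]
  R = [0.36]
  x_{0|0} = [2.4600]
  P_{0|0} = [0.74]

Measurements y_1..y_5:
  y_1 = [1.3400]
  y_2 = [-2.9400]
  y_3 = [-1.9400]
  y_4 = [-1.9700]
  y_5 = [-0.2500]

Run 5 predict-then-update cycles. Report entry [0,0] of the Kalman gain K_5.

K[0,0] = 0.5500

step 1: x^-=[1.9926]  P^-=[0.7955]  S=[1.1555]  K=[0.6885]  nu=[-0.6526]  x^+=[1.5433]  P^+=[0.2478]
step 2: x^-=[1.2501]  P^-=[0.4726]  S=[0.8326]  K=[0.5676]  nu=[-4.1901]  x^+=[-1.1283]  P^+=[0.2043]
step 3: x^-=[-0.9139]  P^-=[0.4441]  S=[0.8041]  K=[0.5523]  nu=[-1.0261]  x^+=[-1.4806]  P^+=[0.1988]
step 4: x^-=[-1.1993]  P^-=[0.4404]  S=[0.8004]  K=[0.5503]  nu=[-0.7707]  x^+=[-1.6234]  P^+=[0.1981]
step 5: x^-=[-1.3149]  P^-=[0.4400]  S=[0.8000]  K=[0.5500]  nu=[1.0649]  x^+=[-0.7292]  P^+=[0.1980]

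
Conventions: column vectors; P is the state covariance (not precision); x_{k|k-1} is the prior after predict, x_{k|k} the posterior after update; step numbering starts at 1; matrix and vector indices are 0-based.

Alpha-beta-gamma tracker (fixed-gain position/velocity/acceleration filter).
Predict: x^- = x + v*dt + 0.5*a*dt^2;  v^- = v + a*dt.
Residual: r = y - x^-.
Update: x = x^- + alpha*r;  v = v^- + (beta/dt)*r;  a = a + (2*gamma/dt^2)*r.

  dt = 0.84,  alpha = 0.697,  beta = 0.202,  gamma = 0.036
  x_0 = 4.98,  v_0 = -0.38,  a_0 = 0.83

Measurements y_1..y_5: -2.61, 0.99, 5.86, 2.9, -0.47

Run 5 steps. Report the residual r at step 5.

step 1: x_pred=4.9536  r=-7.5636  x^+=-0.3182  v^+=-1.5017  a^+=0.0582
step 2: x_pred=-1.5591  r=2.5491  x^+=0.2176  v^+=-0.8398  a^+=0.3183
step 3: x_pred=-0.3755  r=6.2355  x^+=3.9706  v^+=0.9271  a^+=0.9546
step 4: x_pred=5.0862  r=-2.1862  x^+=3.5624  v^+=1.2032  a^+=0.7315
step 5: x_pred=4.8312  r=-5.3012  x^+=1.1363  v^+=0.5429  a^+=0.1906

resid = -5.3012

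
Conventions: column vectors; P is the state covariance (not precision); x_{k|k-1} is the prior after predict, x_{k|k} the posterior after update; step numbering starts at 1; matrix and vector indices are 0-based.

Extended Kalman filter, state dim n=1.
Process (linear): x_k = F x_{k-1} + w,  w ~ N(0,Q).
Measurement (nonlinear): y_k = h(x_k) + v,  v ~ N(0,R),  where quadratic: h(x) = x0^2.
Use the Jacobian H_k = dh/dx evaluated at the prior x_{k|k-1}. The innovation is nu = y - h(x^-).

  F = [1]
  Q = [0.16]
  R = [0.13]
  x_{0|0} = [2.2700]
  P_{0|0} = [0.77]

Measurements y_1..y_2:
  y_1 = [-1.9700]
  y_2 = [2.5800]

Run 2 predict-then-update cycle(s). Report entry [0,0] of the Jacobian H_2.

step 1: x^-=[2.2700]  P^-=[0.9300]  H_jac=[4.5400]  S=[19.2988]  K=[0.2188]  nu=[-7.1229]  x^+=[0.7116]  P^+=[0.0063]
step 2: x^-=[0.7116]  P^-=[0.1663]  H_jac=[1.4233]  S=[0.4668]  K=[0.5069]  nu=[2.0736]  x^+=[1.7628]  P^+=[0.0463]

H_jac[0,0] = 1.4233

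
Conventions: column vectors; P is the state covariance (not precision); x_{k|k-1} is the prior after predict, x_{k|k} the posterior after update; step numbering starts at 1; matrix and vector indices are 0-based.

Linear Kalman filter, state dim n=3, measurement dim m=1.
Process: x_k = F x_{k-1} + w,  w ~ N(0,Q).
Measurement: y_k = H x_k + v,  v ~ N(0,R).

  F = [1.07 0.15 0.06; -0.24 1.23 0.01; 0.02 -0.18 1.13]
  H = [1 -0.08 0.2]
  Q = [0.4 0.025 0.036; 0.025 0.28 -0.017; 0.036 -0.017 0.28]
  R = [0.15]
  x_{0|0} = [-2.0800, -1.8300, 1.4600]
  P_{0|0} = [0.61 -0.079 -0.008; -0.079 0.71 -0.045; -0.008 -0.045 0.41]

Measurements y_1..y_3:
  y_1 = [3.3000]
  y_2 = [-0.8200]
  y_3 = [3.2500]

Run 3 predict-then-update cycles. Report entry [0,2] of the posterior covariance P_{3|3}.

step 1: x^-=[-2.4125, -1.7371, 1.9376]  P^-=[1.0886 -0.1049 0.0558; -0.1049 1.4349 -0.2381; 0.0558 -0.2381 0.8453]  S=[1.3284]  K=[0.8343; -0.2012; 0.1836]  nu=[5.1860]  x^+=[1.9139, -2.7807, 2.8900]  P^+=[0.1641 0.1181 -0.1477; 0.1181 1.3811 -0.1891; -0.1477 -0.1891 0.8005]
step 2: x^-=[1.8042, -3.8507, 3.8045]  P^-=[0.6374 0.3757 -0.1746; 0.3757 2.3053 -0.5289; -0.1746 -0.5289 1.4163]  S=[0.7458]  K=[0.7676; 0.1146; 0.2024]  nu=[-3.6932]  x^+=[-1.0305, -4.2739, 3.0570]  P^+=[0.1980 0.3101 -0.2905; 0.3101 2.2956 -0.5462; -0.2905 -0.5462 1.3858]
step 3: x^-=[-1.5603, -4.9790, 4.2031]  P^-=[0.7358 0.7554 -0.4248; 0.7554 3.5694 -1.1690; -0.4248 -1.1690 2.3308]  S=[0.7485]  K=[0.7888; 0.3154; 0.1801]  nu=[3.5714]  x^+=[1.2568, -3.8527, 4.8464]  P^+=[0.2701 0.5692 -0.5312; 0.5692 3.4950 -1.2115; -0.5312 -1.2115 2.3065]

P_post[0,2] = -0.5312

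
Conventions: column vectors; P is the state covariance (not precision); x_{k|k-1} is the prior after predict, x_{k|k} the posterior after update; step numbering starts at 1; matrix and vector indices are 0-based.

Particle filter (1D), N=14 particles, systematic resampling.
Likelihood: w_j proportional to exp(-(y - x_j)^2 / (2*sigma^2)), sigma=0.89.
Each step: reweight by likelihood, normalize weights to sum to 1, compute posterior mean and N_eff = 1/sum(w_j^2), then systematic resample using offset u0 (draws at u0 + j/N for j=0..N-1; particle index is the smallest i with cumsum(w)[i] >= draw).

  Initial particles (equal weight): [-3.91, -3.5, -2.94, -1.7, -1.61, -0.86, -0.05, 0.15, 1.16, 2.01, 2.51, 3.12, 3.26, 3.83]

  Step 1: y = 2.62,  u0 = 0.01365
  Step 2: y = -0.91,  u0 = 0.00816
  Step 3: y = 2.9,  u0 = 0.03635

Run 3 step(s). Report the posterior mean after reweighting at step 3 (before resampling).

step 1: w=[0.0000, 0.0000, 0.0000, 0.0000, 0.0000, 0.0001, 0.0027, 0.0052, 0.0635, 0.1929, 0.2421, 0.2083, 0.1884, 0.0968]  mean=2.7044  Neff=5.3155  idx=[8, 9, 9, 9, 10, 10, 10, 11, 11, 11, 12, 12, 12, 13]
step 2: w=[0.8088, 0.0556, 0.0556, 0.0556, 0.0075, 0.0075, 0.0075, 0.0004, 0.0004, 0.0004, 0.0002, 0.0002, 0.0002, 0.0000]  mean=1.3360  Neff=1.5071  idx=[0, 0, 0, 0, 0, 0, 0, 0, 0, 0, 0, 0, 2, 3]
step 3: w=[0.0495, 0.0495, 0.0495, 0.0495, 0.0495, 0.0495, 0.0495, 0.0495, 0.0495, 0.0495, 0.0495, 0.0495, 0.2030, 0.2030]  mean=1.5051  Neff=8.9435  idx=[0, 2, 3, 5, 6, 7, 9, 10, 12, 12, 12, 13, 13, 13]

post_mean = 1.5051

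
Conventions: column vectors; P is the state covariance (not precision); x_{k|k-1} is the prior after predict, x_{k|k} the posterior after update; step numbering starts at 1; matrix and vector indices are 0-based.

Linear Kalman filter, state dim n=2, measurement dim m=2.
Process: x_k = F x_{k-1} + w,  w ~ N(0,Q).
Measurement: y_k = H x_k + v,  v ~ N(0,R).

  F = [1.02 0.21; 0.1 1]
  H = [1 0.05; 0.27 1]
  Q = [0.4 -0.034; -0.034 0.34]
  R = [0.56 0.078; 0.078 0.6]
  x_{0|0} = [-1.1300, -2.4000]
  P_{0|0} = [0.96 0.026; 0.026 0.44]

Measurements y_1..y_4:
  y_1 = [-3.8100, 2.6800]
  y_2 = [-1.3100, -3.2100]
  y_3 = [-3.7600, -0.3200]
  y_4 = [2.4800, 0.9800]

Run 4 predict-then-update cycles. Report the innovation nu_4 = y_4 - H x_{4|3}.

step 1: x^-=[-1.6566, -2.5130]  P^-=[1.4293 0.1834; 0.1834 0.7948]  S=[2.0097 0.6895; 0.6895 1.5980]  K=[0.6967 0.0556; -0.0825 0.5639]  nu=[-2.0278, 5.6403]  x^+=[-2.7555, 0.8349]  P^+=[0.3954 -0.0190; -0.0190 0.3371]
step 2: x^-=[-2.6353, 0.5594]  P^-=[0.8181 0.0573; 0.0573 0.6772]  S=[1.3856 0.3908; 0.3908 1.3678]  K=[0.5821 0.0371; -0.0838 0.5304]  nu=[1.2973, -3.0578]  x^+=[-1.9935, -1.1712]  P^+=[0.3299 -0.0214; -0.0214 0.3175]
step 3: x^-=[-2.2793, -1.3705]  P^-=[0.7481 0.0440; 0.0440 0.6565]  S=[1.3141 0.3574; 0.3574 1.3348]  K=[0.5617 0.0339; -0.0838 0.5232]  nu=[-1.4122, 1.6659]  x^+=[-3.0161, -0.3806]  P^+=[0.3183 -0.0218; -0.0218 0.3133]
step 4: x^-=[-3.1563, -0.6822]  P^-=[0.7356 0.0416; 0.0416 0.6521]  S=[1.3014 0.3513; 0.3513 1.3281]  K=[0.5579 0.0333; -0.0838 0.5216]  nu=[5.6704, 2.5144]  x^+=[0.0907, 0.1540]  P^+=[0.3161 -0.0219; -0.0219 0.3123]

innov = [5.6704, 2.5144]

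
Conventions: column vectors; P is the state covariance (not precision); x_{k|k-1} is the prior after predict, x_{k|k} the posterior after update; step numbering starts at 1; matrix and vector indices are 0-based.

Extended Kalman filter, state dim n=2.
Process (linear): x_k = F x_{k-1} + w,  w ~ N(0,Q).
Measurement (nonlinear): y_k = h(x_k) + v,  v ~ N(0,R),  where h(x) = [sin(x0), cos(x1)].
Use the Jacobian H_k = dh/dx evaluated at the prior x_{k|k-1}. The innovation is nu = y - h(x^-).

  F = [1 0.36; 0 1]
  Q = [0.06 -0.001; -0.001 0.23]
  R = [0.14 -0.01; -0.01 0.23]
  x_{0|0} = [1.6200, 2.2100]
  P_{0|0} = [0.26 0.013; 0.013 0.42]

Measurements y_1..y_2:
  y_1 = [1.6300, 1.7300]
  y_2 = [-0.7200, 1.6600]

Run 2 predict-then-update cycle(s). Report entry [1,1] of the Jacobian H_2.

step 1: x^-=[2.4156, 2.2100]  P^-=[0.3838 0.1632; 0.1632 0.6500]  H_jac=[-0.7478 0.0000; 0.0000 -0.8026]  S=[0.3546 0.0880; 0.0880 0.6487]  K=[-0.7857 -0.0954; -0.1497 -0.7839]  nu=[0.9661, 2.3266]  x^+=[1.4346, 0.2415]  P^+=[0.1458 0.0175; 0.0175 0.2228]
step 2: x^-=[1.5216, 0.2415]  P^-=[0.2473 0.0968; 0.0968 0.4528]  H_jac=[0.0492 0.0000; 0.0000 -0.2392]  S=[0.1406 -0.0111; -0.0111 0.2559]  K=[0.0796 -0.0870; 0.0003 -0.4232]  nu=[-1.7188, 0.6890]  x^+=[1.3248, -0.0506]  P^+=[0.2443 0.0870; 0.0870 0.4069]

H_jac[1,1] = -0.2392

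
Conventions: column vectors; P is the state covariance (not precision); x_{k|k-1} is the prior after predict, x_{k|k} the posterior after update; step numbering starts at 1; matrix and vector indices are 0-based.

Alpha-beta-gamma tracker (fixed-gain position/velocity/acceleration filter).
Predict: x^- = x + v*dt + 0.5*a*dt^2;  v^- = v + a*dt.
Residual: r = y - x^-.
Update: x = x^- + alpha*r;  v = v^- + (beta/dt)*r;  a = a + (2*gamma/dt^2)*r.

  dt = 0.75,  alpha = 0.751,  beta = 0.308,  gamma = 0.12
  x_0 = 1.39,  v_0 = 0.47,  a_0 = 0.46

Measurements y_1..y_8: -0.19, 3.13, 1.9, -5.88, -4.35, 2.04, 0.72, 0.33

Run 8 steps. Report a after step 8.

step 1: x_pred=1.8719  r=-2.0619  x^+=0.3234  v^+=-0.0317  a^+=-0.4197
step 2: x_pred=0.1815  r=2.9485  x^+=2.3958  v^+=0.8643  a^+=0.8383
step 3: x_pred=3.2798  r=-1.3798  x^+=2.2436  v^+=0.9263  a^+=0.2496
step 4: x_pred=3.0085  r=-8.8885  x^+=-3.6668  v^+=-2.5367  a^+=-3.5429
step 5: x_pred=-6.5657  r=2.2157  x^+=-4.9017  v^+=-4.2839  a^+=-2.5975
step 6: x_pred=-8.8452  r=10.8852  x^+=-0.6704  v^+=-1.7619  a^+=2.0469
step 7: x_pred=-1.4162  r=2.1362  x^+=0.1881  v^+=0.6505  a^+=2.9583
step 8: x_pred=1.5080  r=-1.1780  x^+=0.6233  v^+=2.3855  a^+=2.4557

a_post = 2.4557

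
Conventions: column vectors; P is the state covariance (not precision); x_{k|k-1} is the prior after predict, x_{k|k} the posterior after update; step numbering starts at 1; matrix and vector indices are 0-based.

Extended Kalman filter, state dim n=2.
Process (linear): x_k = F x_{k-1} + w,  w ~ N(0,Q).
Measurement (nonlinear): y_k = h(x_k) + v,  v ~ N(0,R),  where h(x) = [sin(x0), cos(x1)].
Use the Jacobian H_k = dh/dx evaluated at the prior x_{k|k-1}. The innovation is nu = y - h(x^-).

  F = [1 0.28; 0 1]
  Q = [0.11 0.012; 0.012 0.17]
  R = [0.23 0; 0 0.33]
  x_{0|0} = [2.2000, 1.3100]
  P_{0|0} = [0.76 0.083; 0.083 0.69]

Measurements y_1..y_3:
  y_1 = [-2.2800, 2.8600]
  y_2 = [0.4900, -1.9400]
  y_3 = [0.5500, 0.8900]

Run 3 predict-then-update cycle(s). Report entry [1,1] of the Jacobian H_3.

step 1: x^-=[2.5668, 1.3100]  P^-=[0.9706 0.2882; 0.2882 0.8600]  H_jac=[-0.8393 0.0000; 0.0000 -0.9662]  S=[0.9137 0.2337; 0.2337 1.1328]  K=[-0.8748 -0.0653; -0.0814 -0.7167]  nu=[-2.8237, 2.6021]  x^+=[4.8671, -0.3251]  P^+=[0.2397 0.0223; 0.0223 0.2448]
step 2: x^-=[4.7760, -0.3251]  P^-=[0.3814 0.1029; 0.1029 0.4148]  H_jac=[0.0636 0.0000; 0.0000 0.3194]  S=[0.2315 0.0021; 0.0021 0.3723]  K=[0.1040 0.0876; 0.0250 0.3557]  nu=[1.4880, -2.8876]  x^+=[4.6777, -1.3149]  P^+=[0.3760 0.0906; 0.0906 0.3675]
step 3: x^-=[4.3095, -1.3149]  P^-=[0.5655 0.2055; 0.2055 0.5375]  H_jac=[-0.3920 0.0000; 0.0000 0.9674]  S=[0.3169 -0.0779; -0.0779 0.8331]  K=[-0.6560 0.1772; -0.1031 0.6146]  nu=[1.4700, 0.6368]  x^+=[3.4581, -1.0750]  P^+=[0.3849 0.0605; 0.0605 0.2096]

H_jac[1,1] = 0.9674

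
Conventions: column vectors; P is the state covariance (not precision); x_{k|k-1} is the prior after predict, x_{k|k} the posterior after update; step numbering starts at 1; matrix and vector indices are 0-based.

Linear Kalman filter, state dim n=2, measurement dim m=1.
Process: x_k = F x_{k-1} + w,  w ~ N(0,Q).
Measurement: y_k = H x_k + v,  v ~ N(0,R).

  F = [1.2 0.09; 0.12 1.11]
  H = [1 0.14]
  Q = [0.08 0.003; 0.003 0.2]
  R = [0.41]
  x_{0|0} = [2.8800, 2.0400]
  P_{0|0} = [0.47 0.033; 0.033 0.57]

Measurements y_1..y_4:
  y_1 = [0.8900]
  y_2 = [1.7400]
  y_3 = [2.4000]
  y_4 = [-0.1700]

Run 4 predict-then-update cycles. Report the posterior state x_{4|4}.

step 1: x^-=[3.6396, 2.6100]  P^-=[0.7685 0.1719; 0.1719 0.9179]  S=[1.2447]  K=[0.6368; 0.2414]  nu=[-3.1150]  x^+=[1.6560, 1.8581]  P^+=[0.2638 -0.0194; -0.0194 0.8453]
step 2: x^-=[2.1544, 2.2612]  P^-=[0.4625 0.0994; 0.0994 1.2402]  S=[0.9247]  K=[0.5153; 0.2953]  nu=[-0.7309]  x^+=[1.7777, 2.0454]  P^+=[0.2170 -0.0413; -0.0413 1.1596]
step 3: x^-=[2.3174, 2.4837]  P^-=[0.3930 0.0947; 0.0947 1.6208]  S=[0.8613]  K=[0.4717; 0.3734]  nu=[-0.2651]  x^+=[2.1923, 2.3847]  P^+=[0.2014 -0.0570; -0.0570 1.5007]
step 4: x^-=[2.8454, 2.9101]  P^-=[0.3698 0.1054; 0.1054 2.0368]  S=[0.8492]  K=[0.4528; 0.4598]  nu=[-3.4228]  x^+=[1.2954, 1.3362]  P^+=[0.1957 -0.0715; -0.0715 1.8572]

x_post = [1.2954, 1.3362]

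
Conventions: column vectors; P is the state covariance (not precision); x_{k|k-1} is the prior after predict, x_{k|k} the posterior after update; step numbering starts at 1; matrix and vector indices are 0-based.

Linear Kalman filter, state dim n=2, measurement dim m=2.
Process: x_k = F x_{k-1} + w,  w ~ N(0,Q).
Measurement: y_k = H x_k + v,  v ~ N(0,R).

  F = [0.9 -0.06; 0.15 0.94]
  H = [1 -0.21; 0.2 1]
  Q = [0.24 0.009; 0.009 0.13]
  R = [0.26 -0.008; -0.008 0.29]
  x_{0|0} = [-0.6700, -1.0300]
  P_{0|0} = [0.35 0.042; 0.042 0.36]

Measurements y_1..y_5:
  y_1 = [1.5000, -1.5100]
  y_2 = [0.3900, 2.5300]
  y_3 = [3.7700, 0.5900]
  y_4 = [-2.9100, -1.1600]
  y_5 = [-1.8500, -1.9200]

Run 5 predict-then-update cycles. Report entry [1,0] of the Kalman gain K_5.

step 1: x^-=[-0.5412, -1.0687]  P^-=[0.5203 0.0711; 0.0711 0.4678]  S=[0.7710 0.0659; 0.0659 0.8071]  K=[0.6413 0.1646; -0.0869 0.6044]  nu=[1.8168, -0.3331]  x^+=[0.5691, -1.4278]  P^+=[0.1673 0.0091; 0.0091 0.1741]
step 2: x^-=[0.5979, -1.2568]  P^-=[0.3752 0.0294; 0.0294 0.2902]  S=[0.6356 0.0343; 0.0343 0.6070]  K=[0.5730 0.1397; -0.0761 0.4921]  nu=[-0.4718, 3.6672]  x^+=[0.8400, 0.5838]  P^+=[0.1491 0.0061; 0.0061 0.1421]
step 3: x^-=[0.7209, 0.6748]  P^-=[0.3607 0.0262; 0.0262 0.2606]  S=[0.6211 0.0345; 0.0345 0.5756]  K=[0.5642 0.1371; -0.0718 0.4663]  nu=[3.1908, -0.2290]  x^+=[2.4897, 0.3389]  P^+=[0.1468 0.0059; 0.0059 0.1346]
step 4: x^-=[2.2204, 0.6920]  P^-=[0.3588 0.0261; 0.0261 0.2539]  S=[0.6190 0.0355; 0.0355 0.5687]  K=[0.5629 0.1370; -0.0703 0.4600]  nu=[-4.9850, -2.2961]  x^+=[-0.9003, -0.0139]  P^+=[0.1465 0.0059; 0.0059 0.1328]
step 5: x^-=[-0.8094, -0.1481]  P^-=[0.3585 0.0263; 0.0263 0.2523]  S=[0.6186 0.0359; 0.0359 0.5671]  K=[0.5627 0.1371; -0.0698 0.4585]  nu=[-1.0717, -1.6100]  x^+=[-1.6332, -0.8116]  P^+=[0.1465 0.0060; 0.0060 0.1323]

K[1,0] = -0.0698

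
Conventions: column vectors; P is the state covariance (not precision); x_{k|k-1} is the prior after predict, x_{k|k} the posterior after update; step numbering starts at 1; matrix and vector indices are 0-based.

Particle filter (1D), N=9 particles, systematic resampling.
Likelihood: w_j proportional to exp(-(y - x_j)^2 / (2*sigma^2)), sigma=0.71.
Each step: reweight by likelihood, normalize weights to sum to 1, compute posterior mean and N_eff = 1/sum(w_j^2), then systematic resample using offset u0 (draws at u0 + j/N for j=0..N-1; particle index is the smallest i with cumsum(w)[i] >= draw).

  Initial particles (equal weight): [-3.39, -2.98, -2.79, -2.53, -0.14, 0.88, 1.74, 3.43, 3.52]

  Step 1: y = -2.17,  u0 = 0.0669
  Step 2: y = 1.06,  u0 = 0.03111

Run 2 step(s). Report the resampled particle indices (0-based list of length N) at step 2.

resampled_idx = [3, 5, 5, 6, 6, 7, 7, 8, 8]

step 1: w=[0.0981, 0.2239, 0.2932, 0.3775, 0.0072, 0.0000, 0.0000, 0.0000, 0.0000]  mean=-2.7740  Neff=3.4685  idx=[0, 1, 1, 2, 2, 3, 3, 3, 3]
step 2: w=[0.0002, 0.0076, 0.0076, 0.0337, 0.0337, 0.2293, 0.2293, 0.2293, 0.2293]  mean=-2.5546  Neff=4.7014  idx=[3, 5, 5, 6, 6, 7, 7, 8, 8]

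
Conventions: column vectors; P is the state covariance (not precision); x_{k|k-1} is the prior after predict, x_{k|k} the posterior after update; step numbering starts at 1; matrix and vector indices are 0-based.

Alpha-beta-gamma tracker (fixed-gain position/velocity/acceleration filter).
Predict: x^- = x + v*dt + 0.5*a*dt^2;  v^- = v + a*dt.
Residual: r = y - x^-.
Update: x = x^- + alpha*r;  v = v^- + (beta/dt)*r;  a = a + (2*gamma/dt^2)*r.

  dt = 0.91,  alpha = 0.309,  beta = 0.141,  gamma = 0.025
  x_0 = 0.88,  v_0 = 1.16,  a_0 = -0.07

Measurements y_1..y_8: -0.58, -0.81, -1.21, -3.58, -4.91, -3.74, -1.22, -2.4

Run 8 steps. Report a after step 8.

a_post = 0.1135

step 1: x_pred=1.9066  r=-2.4866  x^+=1.1383  v^+=0.7110  a^+=-0.2201
step 2: x_pred=1.6941  r=-2.5041  x^+=0.9203  v^+=0.1227  a^+=-0.3713
step 3: x_pred=0.8782  r=-2.0882  x^+=0.2330  v^+=-0.5388  a^+=-0.4974
step 4: x_pred=-0.4633  r=-3.1167  x^+=-1.4264  v^+=-1.4744  a^+=-0.6856
step 5: x_pred=-3.0519  r=-1.8581  x^+=-3.6261  v^+=-2.3862  a^+=-0.7978
step 6: x_pred=-6.1278  r=2.3878  x^+=-5.3900  v^+=-2.7422  a^+=-0.6536
step 7: x_pred=-8.1560  r=6.9360  x^+=-6.0128  v^+=-2.2623  a^+=-0.2348
step 8: x_pred=-8.1687  r=5.7687  x^+=-6.3862  v^+=-1.5822  a^+=0.1135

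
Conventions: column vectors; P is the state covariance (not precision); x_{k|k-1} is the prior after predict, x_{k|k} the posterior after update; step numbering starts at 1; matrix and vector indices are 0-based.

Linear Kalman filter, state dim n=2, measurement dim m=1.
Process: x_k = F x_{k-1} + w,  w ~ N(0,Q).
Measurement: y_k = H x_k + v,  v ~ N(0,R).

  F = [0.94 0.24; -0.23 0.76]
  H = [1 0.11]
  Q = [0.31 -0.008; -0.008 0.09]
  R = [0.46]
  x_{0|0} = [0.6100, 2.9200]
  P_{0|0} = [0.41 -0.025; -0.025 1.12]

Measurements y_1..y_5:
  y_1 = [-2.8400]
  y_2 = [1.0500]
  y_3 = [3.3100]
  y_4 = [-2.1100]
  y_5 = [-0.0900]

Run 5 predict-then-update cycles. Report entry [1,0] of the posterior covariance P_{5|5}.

step 1: x^-=[1.2742, 2.0789]  P^-=[0.7255 0.0912; 0.0912 0.7673]  S=[1.2148]  K=[0.6055; 0.1445]  nu=[-4.3429]  x^+=[-1.3552, 1.4513]  P^+=[0.2802 -0.0151; -0.0151 0.7420]
step 2: x^-=[-0.9256, 1.4147]  P^-=[0.5935 0.0568; 0.0568 0.5387]  S=[1.0725]  K=[0.5592; 0.1082]  nu=[1.8200]  x^+=[0.0921, 1.6116]  P^+=[0.2581 -0.0081; -0.0081 0.5261]
step 3: x^-=[0.4734, 1.2036]  P^-=[0.5647 0.0268; 0.0268 0.4104]  S=[1.0356]  K=[0.5482; 0.0695]  nu=[2.7042]  x^+=[1.9557, 1.3915]  P^+=[0.2535 -0.0126; -0.0126 0.4054]
step 4: x^-=[2.1723, 0.6077]  P^-=[0.5517 0.0028; 0.0028 0.3420]  S=[1.0164]  K=[0.5431; 0.0398]  nu=[-4.3492]  x^+=[-0.1895, 0.4348]  P^+=[0.2519 -0.0191; -0.0191 0.3404]
step 5: x^-=[-0.0738, 0.3740]  P^-=[0.5436 -0.0130; -0.0130 0.3066]  S=[1.0044]  K=[0.5397; 0.0206]  nu=[-0.0573]  x^+=[-0.1048, 0.3729]  P^+=[0.2509 -0.0242; -0.0242 0.3062]

P_post[1,0] = -0.0242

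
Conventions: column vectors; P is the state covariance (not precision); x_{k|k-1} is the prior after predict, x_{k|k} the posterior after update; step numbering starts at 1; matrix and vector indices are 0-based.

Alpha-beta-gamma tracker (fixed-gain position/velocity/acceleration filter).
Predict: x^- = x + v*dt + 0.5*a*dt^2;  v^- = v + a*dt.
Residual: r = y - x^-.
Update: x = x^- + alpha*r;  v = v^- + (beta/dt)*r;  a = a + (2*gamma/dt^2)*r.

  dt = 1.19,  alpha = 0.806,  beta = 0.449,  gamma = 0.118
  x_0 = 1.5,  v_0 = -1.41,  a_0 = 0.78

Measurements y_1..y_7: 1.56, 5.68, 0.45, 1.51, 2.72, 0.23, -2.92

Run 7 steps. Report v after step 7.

v_post = -2.4225

step 1: x_pred=0.3744  r=1.1856  x^+=1.3300  v^+=-0.0345  a^+=0.9776
step 2: x_pred=1.9812  r=3.6988  x^+=4.9624  v^+=2.5245  a^+=1.5940
step 3: x_pred=9.0952  r=-8.6452  x^+=2.1272  v^+=1.1594  a^+=0.1533
step 4: x_pred=3.6154  r=-2.1054  x^+=1.9184  v^+=0.5474  a^+=-0.1976
step 5: x_pred=2.4299  r=0.2901  x^+=2.6637  v^+=0.4217  a^+=-0.1493
step 6: x_pred=3.0598  r=-2.8298  x^+=0.7790  v^+=-0.8237  a^+=-0.6209
step 7: x_pred=-0.6408  r=-2.2792  x^+=-2.4778  v^+=-2.4225  a^+=-1.0007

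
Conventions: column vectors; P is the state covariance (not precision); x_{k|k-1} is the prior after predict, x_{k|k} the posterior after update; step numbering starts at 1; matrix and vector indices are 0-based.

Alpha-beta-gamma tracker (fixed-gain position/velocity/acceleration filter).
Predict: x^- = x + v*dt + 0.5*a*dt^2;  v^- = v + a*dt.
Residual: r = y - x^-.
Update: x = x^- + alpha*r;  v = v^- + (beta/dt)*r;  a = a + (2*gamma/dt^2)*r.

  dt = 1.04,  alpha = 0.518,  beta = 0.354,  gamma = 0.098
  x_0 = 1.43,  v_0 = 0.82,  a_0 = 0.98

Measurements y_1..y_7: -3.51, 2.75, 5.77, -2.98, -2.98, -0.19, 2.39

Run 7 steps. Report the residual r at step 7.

resid = 7.3903

step 1: x_pred=2.8128  r=-6.3228  x^+=-0.4624  v^+=-0.3130  a^+=-0.1658
step 2: x_pred=-0.8776  r=3.6276  x^+=1.0015  v^+=0.7494  a^+=0.4916
step 3: x_pred=2.0467  r=3.7233  x^+=3.9754  v^+=2.5280  a^+=1.1663
step 4: x_pred=7.2352  r=-10.2152  x^+=1.9437  v^+=0.2638  a^+=-0.6848
step 5: x_pred=1.8478  r=-4.8278  x^+=-0.6530  v^+=-2.0917  a^+=-1.5597
step 6: x_pred=-3.6719  r=3.4819  x^+=-1.8683  v^+=-2.5286  a^+=-0.9287
step 7: x_pred=-5.0003  r=7.3903  x^+=-1.1721  v^+=-0.9789  a^+=0.4105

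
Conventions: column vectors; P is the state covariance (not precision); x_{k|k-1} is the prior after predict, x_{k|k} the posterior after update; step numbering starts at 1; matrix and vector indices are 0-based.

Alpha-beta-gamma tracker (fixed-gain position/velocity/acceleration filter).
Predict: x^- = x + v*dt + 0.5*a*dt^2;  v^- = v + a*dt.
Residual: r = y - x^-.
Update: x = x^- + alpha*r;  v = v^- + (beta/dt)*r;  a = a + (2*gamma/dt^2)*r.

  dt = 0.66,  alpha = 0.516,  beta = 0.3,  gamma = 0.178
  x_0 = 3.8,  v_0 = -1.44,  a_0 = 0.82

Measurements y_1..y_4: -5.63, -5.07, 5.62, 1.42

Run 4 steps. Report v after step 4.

step 1: x_pred=3.0282  r=-8.6582  x^+=-1.4394  v^+=-4.8343  a^+=-6.2560
step 2: x_pred=-5.9927  r=0.9227  x^+=-5.5166  v^+=-8.5439  a^+=-5.5020
step 3: x_pred=-12.3539  r=17.9739  x^+=-3.0794  v^+=-4.0053  a^+=9.1874
step 4: x_pred=-3.7218  r=5.1418  x^+=-1.0686  v^+=4.3956  a^+=13.3897

v_post = 4.3956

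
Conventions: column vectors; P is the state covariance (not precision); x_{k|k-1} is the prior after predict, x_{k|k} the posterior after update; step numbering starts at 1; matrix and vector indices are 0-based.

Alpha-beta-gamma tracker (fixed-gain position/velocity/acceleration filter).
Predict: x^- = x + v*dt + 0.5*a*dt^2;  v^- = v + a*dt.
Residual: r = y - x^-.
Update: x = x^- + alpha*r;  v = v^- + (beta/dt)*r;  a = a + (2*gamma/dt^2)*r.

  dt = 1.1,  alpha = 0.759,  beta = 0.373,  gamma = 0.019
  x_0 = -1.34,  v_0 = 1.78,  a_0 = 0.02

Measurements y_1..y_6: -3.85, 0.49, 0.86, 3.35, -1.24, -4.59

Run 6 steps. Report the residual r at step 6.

step 1: x_pred=0.6301  r=-4.4801  x^+=-2.7703  v^+=0.2828  a^+=-0.1207
step 2: x_pred=-2.5322  r=3.0222  x^+=-0.2383  v^+=1.1749  a^+=-0.0258
step 3: x_pred=1.0384  r=-0.1784  x^+=0.9030  v^+=1.0860  a^+=-0.0314
step 4: x_pred=2.0786  r=1.2714  x^+=3.0436  v^+=1.4826  a^+=0.0085
step 5: x_pred=4.6796  r=-5.9196  x^+=0.1866  v^+=-0.5153  a^+=-0.1774
step 6: x_pred=-0.4875  r=-4.1025  x^+=-3.6013  v^+=-2.1015  a^+=-0.3062

resid = -4.1025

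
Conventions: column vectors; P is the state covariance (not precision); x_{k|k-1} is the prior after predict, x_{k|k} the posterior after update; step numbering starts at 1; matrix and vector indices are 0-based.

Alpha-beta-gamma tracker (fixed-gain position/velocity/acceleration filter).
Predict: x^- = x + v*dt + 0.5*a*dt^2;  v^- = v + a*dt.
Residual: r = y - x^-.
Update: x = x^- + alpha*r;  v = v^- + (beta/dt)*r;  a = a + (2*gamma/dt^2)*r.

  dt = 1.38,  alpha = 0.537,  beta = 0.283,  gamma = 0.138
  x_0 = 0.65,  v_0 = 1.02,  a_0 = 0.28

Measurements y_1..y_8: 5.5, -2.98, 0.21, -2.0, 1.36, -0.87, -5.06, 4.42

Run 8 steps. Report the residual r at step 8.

resid = 10.7847

step 1: x_pred=2.3242  r=3.1758  x^+=4.0296  v^+=2.0577  a^+=0.7403
step 2: x_pred=7.5741  r=-10.5541  x^+=1.9065  v^+=0.9149  a^+=-0.7893
step 3: x_pred=2.4175  r=-2.2075  x^+=1.2321  v^+=-0.6271  a^+=-1.1092
step 4: x_pred=-0.6895  r=-1.3105  x^+=-1.3932  v^+=-2.4266  a^+=-1.2992
step 5: x_pred=-5.9790  r=7.3390  x^+=-2.0379  v^+=-2.7144  a^+=-0.2355
step 6: x_pred=-6.0081  r=5.1381  x^+=-3.2489  v^+=-1.9858  a^+=0.5091
step 7: x_pred=-5.5045  r=0.4445  x^+=-5.2658  v^+=-1.1920  a^+=0.5735
step 8: x_pred=-6.3647  r=10.7847  x^+=-0.5733  v^+=1.8111  a^+=2.1365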